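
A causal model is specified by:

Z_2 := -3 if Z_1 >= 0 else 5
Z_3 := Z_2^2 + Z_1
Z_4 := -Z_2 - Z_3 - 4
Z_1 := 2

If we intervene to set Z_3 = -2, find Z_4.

The intervention breaks the incoming arrows to Z_3: Z_3 := Z_2^2 + Z_1 no longer applies, and Z_3 = -2.
Z_2 = -3 if Z_1 >= 0 else 5  [with Z_1=2]  = -3
Z_4 = -Z_2 - Z_3 - 4  [with Z_2=-3, Z_3=-2]  = 1

1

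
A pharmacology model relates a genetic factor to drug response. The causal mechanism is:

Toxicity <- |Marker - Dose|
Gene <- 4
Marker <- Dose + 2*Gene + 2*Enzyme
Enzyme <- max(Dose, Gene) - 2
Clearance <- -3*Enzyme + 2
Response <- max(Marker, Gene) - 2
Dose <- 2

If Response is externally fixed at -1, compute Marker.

14

The intervention breaks the incoming arrows to Response: Response <- max(Marker, Gene) - 2 no longer applies, and Response = -1.
Since Marker is not a descendant of the intervened variable, it is unaffected.
Enzyme = max(Dose, Gene) - 2  [with Dose=2, Gene=4]  = 2
Marker = Dose + 2*Gene + 2*Enzyme  [with Dose=2, Gene=4, Enzyme=2]  = 14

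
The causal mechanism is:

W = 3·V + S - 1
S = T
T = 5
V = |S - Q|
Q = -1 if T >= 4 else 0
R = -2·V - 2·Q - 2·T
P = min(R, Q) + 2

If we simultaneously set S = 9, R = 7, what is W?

38

The joint intervention fixes S = 9, R = 7, removing each variable's own equation.
Q = -1 if T >= 4 else 0  [with T=5]  = -1
V = |S - Q|  [with S=9, Q=-1]  = 10
W = 3·V + S - 1  [with V=10, S=9]  = 38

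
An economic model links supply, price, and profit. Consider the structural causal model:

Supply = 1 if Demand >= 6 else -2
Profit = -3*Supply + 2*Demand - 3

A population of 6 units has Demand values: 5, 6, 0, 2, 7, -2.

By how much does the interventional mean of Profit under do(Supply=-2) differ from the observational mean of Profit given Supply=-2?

3.5

The intervention sets Supply=-2 in all 6 units regardless of Demand. Recomputing Profit per unit gives 13, 15, 3, 7, 17, -1; average 9.
Observing Supply=-2 restricts to units where Supply's equation naturally yields -2: Demand ∈ {5, 0, 2, -2}. In that subpopulation Profit = 13, 3, 7, -1, mean 5.5.
Difference = 9 − 5.5 = 3.5.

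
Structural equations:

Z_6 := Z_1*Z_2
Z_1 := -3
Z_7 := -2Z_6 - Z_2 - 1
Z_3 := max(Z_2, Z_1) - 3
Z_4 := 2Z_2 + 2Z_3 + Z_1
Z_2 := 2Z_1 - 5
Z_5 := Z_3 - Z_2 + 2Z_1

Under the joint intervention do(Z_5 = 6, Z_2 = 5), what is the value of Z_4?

Setting Z_5 = 6, Z_2 = 5 by intervention discards those variables' equations.
Z_3 = max(Z_2, Z_1) - 3  [with Z_2=5, Z_1=-3]  = 2
Z_4 = 2Z_2 + 2Z_3 + Z_1  [with Z_2=5, Z_3=2, Z_1=-3]  = 11

11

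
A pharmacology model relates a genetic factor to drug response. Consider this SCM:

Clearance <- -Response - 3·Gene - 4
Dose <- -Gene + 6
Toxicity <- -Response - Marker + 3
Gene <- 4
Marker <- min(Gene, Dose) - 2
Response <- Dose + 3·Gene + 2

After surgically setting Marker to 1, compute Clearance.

The intervention breaks the incoming arrows to Marker: Marker <- min(Gene, Dose) - 2 no longer applies, and Marker = 1.
No directed path runs from Marker to Clearance, so Clearance keeps its natural value.
Dose = -Gene + 6  [with Gene=4]  = 2
Response = Dose + 3·Gene + 2  [with Dose=2, Gene=4]  = 16
Clearance = -Response - 3·Gene - 4  [with Response=16, Gene=4]  = -32

-32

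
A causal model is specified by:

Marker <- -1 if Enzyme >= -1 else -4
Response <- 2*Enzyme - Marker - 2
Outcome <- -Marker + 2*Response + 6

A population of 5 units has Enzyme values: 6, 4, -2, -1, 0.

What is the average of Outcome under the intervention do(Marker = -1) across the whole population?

10.6

do(Marker=-1) breaks Marker's dependence on Enzyme. With Marker=-1 fixed, Outcome across the units is 29, 21, -3, 1, 5, mean 10.6.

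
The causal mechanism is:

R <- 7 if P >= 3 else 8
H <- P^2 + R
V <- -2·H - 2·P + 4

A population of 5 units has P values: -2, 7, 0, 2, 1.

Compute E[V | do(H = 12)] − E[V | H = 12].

Every unit gets H=12 under the intervention. V values become -16, -34, -20, -24, -22; E[V|do(H=12)] = -23.2.
Conditioning on H=12 selects the 2 unit(s) with P ∈ {-2, 2}. Their V values: -16, -24. Mean = -20.
Difference = -23.2 − (-20) = -3.2.

-3.2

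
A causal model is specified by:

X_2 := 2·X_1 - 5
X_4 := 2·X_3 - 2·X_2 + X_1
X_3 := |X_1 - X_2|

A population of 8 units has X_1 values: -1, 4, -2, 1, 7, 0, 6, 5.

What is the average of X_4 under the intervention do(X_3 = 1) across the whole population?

do(X_3=1) breaks X_3's dependence on X_1. With X_3=1 fixed, X_4 across the units is 15, 0, 18, 9, -9, 12, -6, -3, mean 4.5.

4.5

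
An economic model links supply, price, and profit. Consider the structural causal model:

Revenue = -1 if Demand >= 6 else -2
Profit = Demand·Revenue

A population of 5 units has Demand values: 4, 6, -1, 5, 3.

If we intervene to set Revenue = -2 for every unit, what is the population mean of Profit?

The intervention sets Revenue=-2 in all 5 units regardless of Demand. Recomputing Profit per unit gives -8, -12, 2, -10, -6; average -6.8.

-6.8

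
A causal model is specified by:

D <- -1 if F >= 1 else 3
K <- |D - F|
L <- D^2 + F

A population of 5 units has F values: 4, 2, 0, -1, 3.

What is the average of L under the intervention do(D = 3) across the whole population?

Under do(D=3), D's equation is replaced by D=3 for every unit. Per-unit L: 13, 11, 9, 8, 12. Mean = 10.6.

10.6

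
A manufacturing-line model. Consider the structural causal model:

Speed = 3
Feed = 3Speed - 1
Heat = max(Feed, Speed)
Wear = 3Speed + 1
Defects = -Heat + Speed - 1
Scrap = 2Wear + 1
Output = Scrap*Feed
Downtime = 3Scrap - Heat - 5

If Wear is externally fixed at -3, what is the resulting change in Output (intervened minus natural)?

-208

The intervention breaks the incoming arrows to Wear: Wear = 3Speed + 1 no longer applies, and Wear = -3.
Feed = 3Speed - 1  [with Speed=3]  = 8
Scrap = 2Wear + 1  [with Wear=-3]  = -5
Output = Scrap*Feed  [with Scrap=-5, Feed=8]  = -40
Without intervention: Feed = 3Speed - 1  [with Speed=3]  = 8; Wear = 3Speed + 1  [with Speed=3]  = 10; Scrap = 2Wear + 1  [with Wear=10]  = 21; Output = Scrap*Feed  [with Scrap=21, Feed=8]  = 168.
Change = -40 − 168 = -208.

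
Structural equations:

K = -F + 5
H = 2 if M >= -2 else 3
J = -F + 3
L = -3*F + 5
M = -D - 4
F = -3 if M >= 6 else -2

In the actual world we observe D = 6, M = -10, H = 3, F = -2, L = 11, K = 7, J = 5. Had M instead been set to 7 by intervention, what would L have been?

14

do(M=7) replaces the equation M = -D - 4 with the constant M = 7.
F = -3 if M >= 6 else -2  [with M=7]  = -3
L = -3*F + 5  [with F=-3]  = 14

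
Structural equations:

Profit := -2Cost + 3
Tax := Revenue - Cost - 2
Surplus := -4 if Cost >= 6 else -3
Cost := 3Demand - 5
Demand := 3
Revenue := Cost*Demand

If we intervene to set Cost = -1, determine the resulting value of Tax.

-4

Under do(Cost=-1), the mechanism Cost := 3Demand - 5 is discarded; Cost is fixed at -1.
Revenue = Cost*Demand  [with Cost=-1, Demand=3]  = -3
Tax = Revenue - Cost - 2  [with Revenue=-3, Cost=-1]  = -4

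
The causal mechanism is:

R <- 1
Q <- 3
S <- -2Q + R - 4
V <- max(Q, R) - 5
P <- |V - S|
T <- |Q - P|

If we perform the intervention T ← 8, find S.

do(T=8) replaces the equation T <- |Q - P| with the constant T = 8.
S is not downstream of the intervention, so its value is determined by the original equations.
S = -2Q + R - 4  [with Q=3, R=1]  = -9

-9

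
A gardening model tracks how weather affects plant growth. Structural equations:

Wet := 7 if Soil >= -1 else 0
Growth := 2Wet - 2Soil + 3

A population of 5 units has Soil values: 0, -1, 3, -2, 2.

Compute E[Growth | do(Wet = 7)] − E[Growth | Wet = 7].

Under do(Wet=7), Wet's equation is replaced by Wet=7 for every unit. Per-unit Growth: 17, 19, 11, 21, 13. Mean = 16.2.
E[Growth|Wet=7] averages over only the 4 units with Wet=7 (Soil = 0, -1, 3, 2): Growth = 17, 19, 11, 13, mean 15.
Difference = 16.2 − 15 = 1.2.

1.2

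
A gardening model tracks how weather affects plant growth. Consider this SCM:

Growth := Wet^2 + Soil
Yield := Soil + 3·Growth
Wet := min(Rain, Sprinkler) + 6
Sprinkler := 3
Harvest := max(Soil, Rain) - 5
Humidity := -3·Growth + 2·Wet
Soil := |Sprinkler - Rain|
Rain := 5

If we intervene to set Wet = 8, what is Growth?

Intervening sets Wet = 8 and removes its equation (Wet := min(Rain, Sprinkler) + 6).
Soil = |Sprinkler - Rain|  [with Sprinkler=3, Rain=5]  = 2
Growth = Wet^2 + Soil  [with Wet=8, Soil=2]  = 66

66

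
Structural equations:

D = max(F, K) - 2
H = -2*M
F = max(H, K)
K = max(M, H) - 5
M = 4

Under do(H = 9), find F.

Under do(H=9), the mechanism H = -2*M is discarded; H is fixed at 9.
K = max(M, H) - 5  [with M=4, H=9]  = 4
F = max(H, K)  [with H=9, K=4]  = 9

9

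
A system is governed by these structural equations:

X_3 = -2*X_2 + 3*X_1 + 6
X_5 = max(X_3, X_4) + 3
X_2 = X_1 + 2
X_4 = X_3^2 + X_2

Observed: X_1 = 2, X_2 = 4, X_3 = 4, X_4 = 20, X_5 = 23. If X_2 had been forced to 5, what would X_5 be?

do(X_2=5) replaces the equation X_2 = X_1 + 2 with the constant X_2 = 5.
X_3 = -2*X_2 + 3*X_1 + 6  [with X_2=5, X_1=2]  = 2
X_4 = X_3^2 + X_2  [with X_3=2, X_2=5]  = 9
X_5 = max(X_3, X_4) + 3  [with X_3=2, X_4=9]  = 12

12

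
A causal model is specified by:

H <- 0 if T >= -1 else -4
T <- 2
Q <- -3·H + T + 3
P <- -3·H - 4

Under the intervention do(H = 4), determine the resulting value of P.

Under do(H=4), the mechanism H <- 0 if T >= -1 else -4 is discarded; H is fixed at 4.
P = -3·H - 4  [with H=4]  = -16

-16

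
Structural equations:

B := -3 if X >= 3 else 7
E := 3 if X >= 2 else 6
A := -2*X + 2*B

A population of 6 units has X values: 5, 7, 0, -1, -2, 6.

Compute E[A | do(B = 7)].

9

Every unit gets B=7 under the intervention. A values become 4, 0, 14, 16, 18, 2; E[A|do(B=7)] = 9.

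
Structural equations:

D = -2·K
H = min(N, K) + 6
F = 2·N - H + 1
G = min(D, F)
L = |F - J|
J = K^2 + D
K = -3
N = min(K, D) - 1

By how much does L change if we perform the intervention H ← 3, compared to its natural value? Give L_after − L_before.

The intervention breaks the incoming arrows to H: H = min(N, K) + 6 no longer applies, and H = 3.
D = -2·K  [with K=-3]  = 6
N = min(K, D) - 1  [with K=-3, D=6]  = -4
F = 2·N - H + 1  [with N=-4, H=3]  = -10
J = K^2 + D  [with K=-3, D=6]  = 15
L = |F - J|  [with F=-10, J=15]  = 25
Without intervention: D = -2·K  [with K=-3]  = 6; N = min(K, D) - 1  [with K=-3, D=6]  = -4; H = min(N, K) + 6  [with N=-4, K=-3]  = 2; F = 2·N - H + 1  [with N=-4, H=2]  = -9; J = K^2 + D  [with K=-3, D=6]  = 15; L = |F - J|  [with F=-9, J=15]  = 24.
Change = 25 − 24 = 1.

1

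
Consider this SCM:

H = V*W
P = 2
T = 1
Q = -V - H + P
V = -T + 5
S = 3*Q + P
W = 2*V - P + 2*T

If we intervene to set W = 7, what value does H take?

Intervening sets W = 7 and removes its equation (W = 2*V - P + 2*T).
V = -T + 5  [with T=1]  = 4
H = V*W  [with V=4, W=7]  = 28

28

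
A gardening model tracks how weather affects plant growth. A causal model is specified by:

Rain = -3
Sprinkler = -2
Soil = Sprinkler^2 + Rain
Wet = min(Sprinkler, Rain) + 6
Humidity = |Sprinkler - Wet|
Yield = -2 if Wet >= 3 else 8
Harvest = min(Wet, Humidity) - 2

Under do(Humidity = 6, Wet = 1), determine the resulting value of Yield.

Setting Humidity = 6, Wet = 1 by intervention discards those variables' equations.
Yield = -2 if Wet >= 3 else 8  [with Wet=1]  = 8

8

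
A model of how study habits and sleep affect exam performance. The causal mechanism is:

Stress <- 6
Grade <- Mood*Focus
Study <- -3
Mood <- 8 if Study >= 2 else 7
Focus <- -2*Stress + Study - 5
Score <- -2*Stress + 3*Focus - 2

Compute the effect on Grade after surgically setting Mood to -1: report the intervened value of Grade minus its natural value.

The intervention breaks the incoming arrows to Mood: Mood <- 8 if Study >= 2 else 7 no longer applies, and Mood = -1.
Focus = -2*Stress + Study - 5  [with Stress=6, Study=-3]  = -20
Grade = Mood*Focus  [with Mood=-1, Focus=-20]  = 20
Without intervention: Focus = -2*Stress + Study - 5  [with Stress=6, Study=-3]  = -20; Mood = 8 if Study >= 2 else 7  [with Study=-3]  = 7; Grade = Mood*Focus  [with Mood=7, Focus=-20]  = -140.
Change = 20 − (-140) = 160.

160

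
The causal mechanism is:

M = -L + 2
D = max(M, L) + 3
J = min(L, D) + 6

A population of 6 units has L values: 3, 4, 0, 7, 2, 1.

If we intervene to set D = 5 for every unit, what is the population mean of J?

do(D=5) breaks D's dependence on L. With D=5 fixed, J across the units is 9, 10, 6, 11, 8, 7, mean 8.5.

8.5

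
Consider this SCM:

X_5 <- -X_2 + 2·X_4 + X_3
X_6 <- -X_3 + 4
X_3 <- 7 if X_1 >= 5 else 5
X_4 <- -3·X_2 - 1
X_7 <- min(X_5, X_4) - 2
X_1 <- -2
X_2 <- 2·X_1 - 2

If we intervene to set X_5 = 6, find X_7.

Under do(X_5=6), the mechanism X_5 <- -X_2 + 2·X_4 + X_3 is discarded; X_5 is fixed at 6.
X_2 = 2·X_1 - 2  [with X_1=-2]  = -6
X_4 = -3·X_2 - 1  [with X_2=-6]  = 17
X_7 = min(X_5, X_4) - 2  [with X_5=6, X_4=17]  = 4

4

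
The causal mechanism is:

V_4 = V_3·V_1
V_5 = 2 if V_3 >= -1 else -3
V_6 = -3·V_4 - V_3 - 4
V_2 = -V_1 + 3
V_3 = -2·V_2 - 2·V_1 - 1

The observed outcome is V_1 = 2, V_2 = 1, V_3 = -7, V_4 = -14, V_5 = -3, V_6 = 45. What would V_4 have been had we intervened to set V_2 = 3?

Under do(V_2=3), the mechanism V_2 = -V_1 + 3 is discarded; V_2 is fixed at 3.
V_3 = -2·V_2 - 2·V_1 - 1  [with V_2=3, V_1=2]  = -11
V_4 = V_3·V_1  [with V_3=-11, V_1=2]  = -22

-22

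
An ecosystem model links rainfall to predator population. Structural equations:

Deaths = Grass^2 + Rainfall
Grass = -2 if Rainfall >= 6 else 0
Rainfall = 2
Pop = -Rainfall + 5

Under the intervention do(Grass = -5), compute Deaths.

27

The intervention breaks the incoming arrows to Grass: Grass = -2 if Rainfall >= 6 else 0 no longer applies, and Grass = -5.
Deaths = Grass^2 + Rainfall  [with Grass=-5, Rainfall=2]  = 27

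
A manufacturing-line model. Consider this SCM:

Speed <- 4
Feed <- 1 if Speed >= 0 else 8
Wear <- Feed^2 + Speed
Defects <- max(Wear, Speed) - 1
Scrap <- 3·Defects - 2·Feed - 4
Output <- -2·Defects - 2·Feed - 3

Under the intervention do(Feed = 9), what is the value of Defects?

Under do(Feed=9), the mechanism Feed <- 1 if Speed >= 0 else 8 is discarded; Feed is fixed at 9.
Wear = Feed^2 + Speed  [with Feed=9, Speed=4]  = 85
Defects = max(Wear, Speed) - 1  [with Wear=85, Speed=4]  = 84

84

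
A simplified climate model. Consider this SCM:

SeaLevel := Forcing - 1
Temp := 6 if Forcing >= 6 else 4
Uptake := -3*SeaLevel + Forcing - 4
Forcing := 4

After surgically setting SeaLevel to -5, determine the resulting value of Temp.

Under do(SeaLevel=-5), the mechanism SeaLevel := Forcing - 1 is discarded; SeaLevel is fixed at -5.
Since Temp is not a descendant of the intervened variable, it is unaffected.
Temp = 6 if Forcing >= 6 else 4  [with Forcing=4]  = 4

4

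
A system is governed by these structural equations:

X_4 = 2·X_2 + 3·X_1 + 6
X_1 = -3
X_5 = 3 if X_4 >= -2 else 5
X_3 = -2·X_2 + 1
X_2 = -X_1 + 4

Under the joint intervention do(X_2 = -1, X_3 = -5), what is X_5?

5

Under do(X_2 = -1, X_3 = -5), each intervened variable's structural equation is replaced by its fixed value.
X_4 = 2·X_2 + 3·X_1 + 6  [with X_2=-1, X_1=-3]  = -5
X_5 = 3 if X_4 >= -2 else 5  [with X_4=-5]  = 5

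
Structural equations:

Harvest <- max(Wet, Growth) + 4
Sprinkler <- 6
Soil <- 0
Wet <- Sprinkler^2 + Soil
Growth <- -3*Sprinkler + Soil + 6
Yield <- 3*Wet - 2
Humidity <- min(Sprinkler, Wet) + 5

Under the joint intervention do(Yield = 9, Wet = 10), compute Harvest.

14

Under do(Yield = 9, Wet = 10), each intervened variable's structural equation is replaced by its fixed value.
Growth = -3*Sprinkler + Soil + 6  [with Sprinkler=6, Soil=0]  = -12
Harvest = max(Wet, Growth) + 4  [with Wet=10, Growth=-12]  = 14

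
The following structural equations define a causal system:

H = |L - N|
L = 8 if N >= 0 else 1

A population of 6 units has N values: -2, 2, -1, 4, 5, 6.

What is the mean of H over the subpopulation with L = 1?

2.5

E[H|L=1] averages over only the 2 units with L=1 (N = -2, -1): H = 3, 2, mean 2.5.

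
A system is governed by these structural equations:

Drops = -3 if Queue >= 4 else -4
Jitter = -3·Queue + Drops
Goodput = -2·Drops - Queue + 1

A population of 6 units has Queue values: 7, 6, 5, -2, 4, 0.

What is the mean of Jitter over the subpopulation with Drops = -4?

-1

E[Jitter|Drops=-4] averages over only the 2 units with Drops=-4 (Queue = -2, 0): Jitter = 2, -4, mean -1.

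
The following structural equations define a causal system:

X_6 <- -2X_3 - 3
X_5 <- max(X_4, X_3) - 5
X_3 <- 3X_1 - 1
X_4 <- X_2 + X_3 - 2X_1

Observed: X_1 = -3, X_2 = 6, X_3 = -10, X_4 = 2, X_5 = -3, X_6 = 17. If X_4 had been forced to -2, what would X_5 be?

Intervening sets X_4 = -2 and removes its equation (X_4 <- X_2 + X_3 - 2X_1).
X_3 = 3X_1 - 1  [with X_1=-3]  = -10
X_5 = max(X_4, X_3) - 5  [with X_4=-2, X_3=-10]  = -7

-7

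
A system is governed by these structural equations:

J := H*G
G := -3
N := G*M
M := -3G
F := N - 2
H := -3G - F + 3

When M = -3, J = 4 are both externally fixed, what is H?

5

Setting M = -3, J = 4 by intervention discards those variables' equations.
N = G*M  [with G=-3, M=-3]  = 9
F = N - 2  [with N=9]  = 7
H = -3G - F + 3  [with G=-3, F=7]  = 5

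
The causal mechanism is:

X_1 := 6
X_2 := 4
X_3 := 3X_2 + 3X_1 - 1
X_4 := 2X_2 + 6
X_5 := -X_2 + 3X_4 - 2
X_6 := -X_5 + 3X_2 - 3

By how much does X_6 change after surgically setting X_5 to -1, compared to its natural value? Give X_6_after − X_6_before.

37

The intervention breaks the incoming arrows to X_5: X_5 := -X_2 + 3X_4 - 2 no longer applies, and X_5 = -1.
X_6 = -X_5 + 3X_2 - 3  [with X_5=-1, X_2=4]  = 10
Without intervention: X_4 = 2X_2 + 6  [with X_2=4]  = 14; X_5 = -X_2 + 3X_4 - 2  [with X_2=4, X_4=14]  = 36; X_6 = -X_5 + 3X_2 - 3  [with X_5=36, X_2=4]  = -27.
Change = 10 − (-27) = 37.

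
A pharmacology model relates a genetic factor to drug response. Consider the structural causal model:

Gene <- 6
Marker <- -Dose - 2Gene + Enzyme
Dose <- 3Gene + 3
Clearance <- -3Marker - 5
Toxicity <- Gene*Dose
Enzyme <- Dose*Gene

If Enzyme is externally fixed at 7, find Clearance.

The intervention breaks the incoming arrows to Enzyme: Enzyme <- Dose*Gene no longer applies, and Enzyme = 7.
Dose = 3Gene + 3  [with Gene=6]  = 21
Marker = -Dose - 2Gene + Enzyme  [with Dose=21, Gene=6, Enzyme=7]  = -26
Clearance = -3Marker - 5  [with Marker=-26]  = 73

73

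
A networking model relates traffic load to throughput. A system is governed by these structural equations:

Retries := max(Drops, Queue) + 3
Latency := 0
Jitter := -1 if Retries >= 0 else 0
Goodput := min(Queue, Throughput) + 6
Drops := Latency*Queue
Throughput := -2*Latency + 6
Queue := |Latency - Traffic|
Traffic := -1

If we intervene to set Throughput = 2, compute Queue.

1

Intervening sets Throughput = 2 and removes its equation (Throughput := -2*Latency + 6).
Queue is not downstream of the intervention, so its value is determined by the original equations.
Queue = |Latency - Traffic|  [with Latency=0, Traffic=-1]  = 1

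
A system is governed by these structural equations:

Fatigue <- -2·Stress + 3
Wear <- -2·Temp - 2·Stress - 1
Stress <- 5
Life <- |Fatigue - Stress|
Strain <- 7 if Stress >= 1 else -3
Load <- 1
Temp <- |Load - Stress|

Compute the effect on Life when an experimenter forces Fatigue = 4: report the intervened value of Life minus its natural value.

Intervening sets Fatigue = 4 and removes its equation (Fatigue <- -2·Stress + 3).
Life = |Fatigue - Stress|  [with Fatigue=4, Stress=5]  = 1
Without intervention: Fatigue = -2·Stress + 3  [with Stress=5]  = -7; Life = |Fatigue - Stress|  [with Fatigue=-7, Stress=5]  = 12.
Change = 1 − 12 = -11.

-11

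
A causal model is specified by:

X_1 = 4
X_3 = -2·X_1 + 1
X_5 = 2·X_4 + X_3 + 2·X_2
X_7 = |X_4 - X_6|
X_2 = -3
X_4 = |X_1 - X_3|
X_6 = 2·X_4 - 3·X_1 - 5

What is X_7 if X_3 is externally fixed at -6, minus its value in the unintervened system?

The intervention breaks the incoming arrows to X_3: X_3 = -2·X_1 + 1 no longer applies, and X_3 = -6.
X_4 = |X_1 - X_3|  [with X_1=4, X_3=-6]  = 10
X_6 = 2·X_4 - 3·X_1 - 5  [with X_4=10, X_1=4]  = 3
X_7 = |X_4 - X_6|  [with X_4=10, X_6=3]  = 7
Without intervention: X_3 = -2·X_1 + 1  [with X_1=4]  = -7; X_4 = |X_1 - X_3|  [with X_1=4, X_3=-7]  = 11; X_6 = 2·X_4 - 3·X_1 - 5  [with X_4=11, X_1=4]  = 5; X_7 = |X_4 - X_6|  [with X_4=11, X_6=5]  = 6.
Change = 7 − 6 = 1.

1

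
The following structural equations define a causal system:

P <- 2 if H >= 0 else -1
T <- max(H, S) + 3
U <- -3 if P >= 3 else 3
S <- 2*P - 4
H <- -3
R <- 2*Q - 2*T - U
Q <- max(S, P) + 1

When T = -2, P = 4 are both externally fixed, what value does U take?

Setting T = -2, P = 4 by intervention discards those variables' equations.
U = -3 if P >= 3 else 3  [with P=4]  = -3

-3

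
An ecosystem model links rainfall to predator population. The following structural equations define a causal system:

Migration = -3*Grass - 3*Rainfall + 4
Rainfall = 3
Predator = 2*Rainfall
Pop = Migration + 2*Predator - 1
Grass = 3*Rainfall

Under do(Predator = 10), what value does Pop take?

do(Predator=10) replaces the equation Predator = 2*Rainfall with the constant Predator = 10.
Grass = 3*Rainfall  [with Rainfall=3]  = 9
Migration = -3*Grass - 3*Rainfall + 4  [with Grass=9, Rainfall=3]  = -32
Pop = Migration + 2*Predator - 1  [with Migration=-32, Predator=10]  = -13

-13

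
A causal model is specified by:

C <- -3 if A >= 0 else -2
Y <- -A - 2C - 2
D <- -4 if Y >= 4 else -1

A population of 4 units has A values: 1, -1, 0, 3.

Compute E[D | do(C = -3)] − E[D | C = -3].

Every unit gets C=-3 under the intervention. D values become -1, -4, -4, -1; E[D|do(C=-3)] = -2.5.
Conditioning on C=-3 selects the 3 unit(s) with A ∈ {1, 0, 3}. Their D values: -1, -4, -1. Mean = -2.
Difference = -2.5 − (-2) = -0.5.

-0.5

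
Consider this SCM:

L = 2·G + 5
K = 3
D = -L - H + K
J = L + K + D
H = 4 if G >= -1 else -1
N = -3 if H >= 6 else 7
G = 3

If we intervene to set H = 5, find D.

-13

Intervening sets H = 5 and removes its equation (H = 4 if G >= -1 else -1).
L = 2·G + 5  [with G=3]  = 11
D = -L - H + K  [with L=11, H=5, K=3]  = -13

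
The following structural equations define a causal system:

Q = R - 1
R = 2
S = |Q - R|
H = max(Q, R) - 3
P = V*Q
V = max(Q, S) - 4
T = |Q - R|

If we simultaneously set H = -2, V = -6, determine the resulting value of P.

Setting H = -2, V = -6 by intervention discards those variables' equations.
Q = R - 1  [with R=2]  = 1
P = V*Q  [with V=-6, Q=1]  = -6

-6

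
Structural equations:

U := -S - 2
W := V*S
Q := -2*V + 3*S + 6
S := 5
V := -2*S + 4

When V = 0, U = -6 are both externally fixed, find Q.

21

The joint intervention fixes V = 0, U = -6, removing each variable's own equation.
Q = -2*V + 3*S + 6  [with V=0, S=5]  = 21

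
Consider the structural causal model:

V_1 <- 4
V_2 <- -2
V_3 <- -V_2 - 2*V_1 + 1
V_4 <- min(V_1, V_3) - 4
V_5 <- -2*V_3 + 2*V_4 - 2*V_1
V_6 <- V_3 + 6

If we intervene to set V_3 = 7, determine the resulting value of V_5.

do(V_3=7) replaces the equation V_3 <- -V_2 - 2*V_1 + 1 with the constant V_3 = 7.
V_4 = min(V_1, V_3) - 4  [with V_1=4, V_3=7]  = 0
V_5 = -2*V_3 + 2*V_4 - 2*V_1  [with V_3=7, V_4=0, V_1=4]  = -22

-22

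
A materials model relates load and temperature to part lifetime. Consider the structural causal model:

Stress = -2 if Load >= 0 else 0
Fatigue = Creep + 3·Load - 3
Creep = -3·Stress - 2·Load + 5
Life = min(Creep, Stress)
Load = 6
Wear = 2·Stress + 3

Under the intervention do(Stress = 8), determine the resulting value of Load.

Under do(Stress=8), the mechanism Stress = -2 if Load >= 0 else 0 is discarded; Stress is fixed at 8.
Load is not downstream of the intervention, so its value is determined by the original equations.

6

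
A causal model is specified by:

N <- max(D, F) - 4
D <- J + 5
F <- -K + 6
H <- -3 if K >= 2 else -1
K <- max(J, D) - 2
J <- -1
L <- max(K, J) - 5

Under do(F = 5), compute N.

1

The intervention breaks the incoming arrows to F: F <- -K + 6 no longer applies, and F = 5.
D = J + 5  [with J=-1]  = 4
N = max(D, F) - 4  [with D=4, F=5]  = 1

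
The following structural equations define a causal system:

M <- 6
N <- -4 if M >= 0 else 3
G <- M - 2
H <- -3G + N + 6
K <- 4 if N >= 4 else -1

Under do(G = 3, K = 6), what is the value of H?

-7

Setting G = 3, K = 6 by intervention discards those variables' equations.
N = -4 if M >= 0 else 3  [with M=6]  = -4
H = -3G + N + 6  [with G=3, N=-4]  = -7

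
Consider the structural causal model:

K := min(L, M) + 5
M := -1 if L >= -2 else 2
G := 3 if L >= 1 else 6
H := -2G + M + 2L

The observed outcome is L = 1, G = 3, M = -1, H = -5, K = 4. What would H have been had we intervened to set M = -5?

The intervention breaks the incoming arrows to M: M := -1 if L >= -2 else 2 no longer applies, and M = -5.
G = 3 if L >= 1 else 6  [with L=1]  = 3
H = -2G + M + 2L  [with G=3, M=-5, L=1]  = -9

-9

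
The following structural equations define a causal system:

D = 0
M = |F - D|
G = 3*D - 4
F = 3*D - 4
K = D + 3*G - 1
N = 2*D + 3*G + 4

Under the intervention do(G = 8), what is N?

The intervention breaks the incoming arrows to G: G = 3*D - 4 no longer applies, and G = 8.
N = 2*D + 3*G + 4  [with D=0, G=8]  = 28

28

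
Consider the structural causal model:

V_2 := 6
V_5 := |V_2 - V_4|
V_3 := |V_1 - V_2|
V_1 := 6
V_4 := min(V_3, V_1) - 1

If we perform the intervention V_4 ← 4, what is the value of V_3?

Under do(V_4=4), the mechanism V_4 := min(V_3, V_1) - 1 is discarded; V_4 is fixed at 4.
Since V_3 is not a descendant of the intervened variable, it is unaffected.
V_3 = |V_1 - V_2|  [with V_1=6, V_2=6]  = 0

0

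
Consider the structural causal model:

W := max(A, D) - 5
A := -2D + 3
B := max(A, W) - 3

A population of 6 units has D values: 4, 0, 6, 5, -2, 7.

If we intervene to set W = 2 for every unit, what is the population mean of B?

The intervention sets W=2 in all 6 units regardless of D. Recomputing B per unit gives -1, 0, -1, -1, 4, -1; average 0.

0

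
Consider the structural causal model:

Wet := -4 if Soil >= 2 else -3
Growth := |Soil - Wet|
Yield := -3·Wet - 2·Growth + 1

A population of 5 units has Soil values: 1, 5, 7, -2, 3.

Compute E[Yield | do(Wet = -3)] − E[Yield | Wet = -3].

-6.6

The intervention sets Wet=-3 in all 5 units regardless of Soil. Recomputing Yield per unit gives 2, -6, -10, 8, -2; average -1.6.
E[Yield|Wet=-3] averages over only the 2 units with Wet=-3 (Soil = 1, -2): Yield = 2, 8, mean 5.
Difference = -1.6 − 5 = -6.6.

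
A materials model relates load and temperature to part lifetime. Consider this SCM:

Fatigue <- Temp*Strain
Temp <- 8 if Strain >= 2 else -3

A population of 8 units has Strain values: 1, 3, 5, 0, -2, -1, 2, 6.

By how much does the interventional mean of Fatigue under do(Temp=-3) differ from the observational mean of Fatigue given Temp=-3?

-6.75

Under do(Temp=-3), Temp's equation is replaced by Temp=-3 for every unit. Per-unit Fatigue: -3, -9, -15, 0, 6, 3, -6, -18. Mean = -5.25.
Conditioning on Temp=-3 selects the 4 unit(s) with Strain ∈ {1, 0, -2, -1}. Their Fatigue values: -3, 0, 6, 3. Mean = 1.5.
Difference = -5.25 − 1.5 = -6.75.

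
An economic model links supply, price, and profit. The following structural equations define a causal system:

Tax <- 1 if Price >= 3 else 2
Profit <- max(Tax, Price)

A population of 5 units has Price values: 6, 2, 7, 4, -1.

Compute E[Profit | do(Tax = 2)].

4.2

Every unit gets Tax=2 under the intervention. Profit values become 6, 2, 7, 4, 2; E[Profit|do(Tax=2)] = 4.2.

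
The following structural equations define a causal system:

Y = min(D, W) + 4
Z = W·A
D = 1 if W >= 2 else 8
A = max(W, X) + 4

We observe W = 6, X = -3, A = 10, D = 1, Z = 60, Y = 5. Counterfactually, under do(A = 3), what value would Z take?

do(A=3) replaces the equation A = max(W, X) + 4 with the constant A = 3.
Z = W·A  [with W=6, A=3]  = 18

18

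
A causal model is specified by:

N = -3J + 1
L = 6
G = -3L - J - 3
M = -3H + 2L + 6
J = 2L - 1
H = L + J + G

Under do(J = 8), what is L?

Under do(J=8), the mechanism J = 2L - 1 is discarded; J is fixed at 8.
L is not downstream of the intervention, so its value is determined by the original equations.

6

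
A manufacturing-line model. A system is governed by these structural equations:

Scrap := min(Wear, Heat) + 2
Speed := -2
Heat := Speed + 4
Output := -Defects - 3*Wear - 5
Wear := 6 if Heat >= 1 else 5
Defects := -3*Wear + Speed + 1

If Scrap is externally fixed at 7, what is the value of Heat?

2

Under do(Scrap=7), the mechanism Scrap := min(Wear, Heat) + 2 is discarded; Scrap is fixed at 7.
No directed path runs from Scrap to Heat, so Heat keeps its natural value.
Heat = Speed + 4  [with Speed=-2]  = 2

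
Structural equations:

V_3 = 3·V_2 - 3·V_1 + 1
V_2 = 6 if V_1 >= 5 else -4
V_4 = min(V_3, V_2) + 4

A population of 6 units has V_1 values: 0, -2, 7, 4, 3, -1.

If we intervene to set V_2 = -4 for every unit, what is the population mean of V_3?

do(V_2=-4) breaks V_2's dependence on V_1. With V_2=-4 fixed, V_3 across the units is -11, -5, -32, -23, -20, -8, mean -16.5.

-16.5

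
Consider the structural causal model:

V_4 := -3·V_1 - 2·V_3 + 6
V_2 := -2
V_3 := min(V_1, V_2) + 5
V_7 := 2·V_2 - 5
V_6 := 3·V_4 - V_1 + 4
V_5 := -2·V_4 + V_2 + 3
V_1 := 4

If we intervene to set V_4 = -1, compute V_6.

-3

Under do(V_4=-1), the mechanism V_4 := -3·V_1 - 2·V_3 + 6 is discarded; V_4 is fixed at -1.
V_6 = 3·V_4 - V_1 + 4  [with V_4=-1, V_1=4]  = -3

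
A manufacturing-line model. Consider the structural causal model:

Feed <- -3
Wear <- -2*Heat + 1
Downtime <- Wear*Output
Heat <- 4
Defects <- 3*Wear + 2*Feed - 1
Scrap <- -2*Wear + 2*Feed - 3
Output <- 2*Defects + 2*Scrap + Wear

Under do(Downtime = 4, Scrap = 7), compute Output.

-49

Setting Downtime = 4, Scrap = 7 by intervention discards those variables' equations.
Wear = -2*Heat + 1  [with Heat=4]  = -7
Defects = 3*Wear + 2*Feed - 1  [with Wear=-7, Feed=-3]  = -28
Output = 2*Defects + 2*Scrap + Wear  [with Defects=-28, Scrap=7, Wear=-7]  = -49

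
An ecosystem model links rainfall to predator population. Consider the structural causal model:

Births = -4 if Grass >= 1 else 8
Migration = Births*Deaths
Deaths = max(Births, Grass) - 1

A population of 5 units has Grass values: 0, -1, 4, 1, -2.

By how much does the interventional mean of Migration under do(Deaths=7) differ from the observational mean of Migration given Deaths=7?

do(Deaths=7) breaks Deaths's dependence on Grass. With Deaths=7 fixed, Migration across the units is 56, 56, -28, -28, 56, mean 22.4.
Observing Deaths=7 restricts to units where Deaths's equation naturally yields 7: Grass ∈ {0, -1, -2}. In that subpopulation Migration = 56, 56, 56, mean 56.
Difference = 22.4 − 56 = -33.6.

-33.6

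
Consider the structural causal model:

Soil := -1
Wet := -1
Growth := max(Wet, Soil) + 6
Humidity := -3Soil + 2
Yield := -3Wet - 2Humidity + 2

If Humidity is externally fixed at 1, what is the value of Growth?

Under do(Humidity=1), the mechanism Humidity := -3Soil + 2 is discarded; Humidity is fixed at 1.
Since Growth is not a descendant of the intervened variable, it is unaffected.
Growth = max(Wet, Soil) + 6  [with Wet=-1, Soil=-1]  = 5

5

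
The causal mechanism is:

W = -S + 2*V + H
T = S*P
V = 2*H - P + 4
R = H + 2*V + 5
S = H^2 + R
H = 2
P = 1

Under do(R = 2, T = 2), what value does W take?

10

Setting R = 2, T = 2 by intervention discards those variables' equations.
V = 2*H - P + 4  [with H=2, P=1]  = 7
S = H^2 + R  [with H=2, R=2]  = 6
W = -S + 2*V + H  [with S=6, V=7, H=2]  = 10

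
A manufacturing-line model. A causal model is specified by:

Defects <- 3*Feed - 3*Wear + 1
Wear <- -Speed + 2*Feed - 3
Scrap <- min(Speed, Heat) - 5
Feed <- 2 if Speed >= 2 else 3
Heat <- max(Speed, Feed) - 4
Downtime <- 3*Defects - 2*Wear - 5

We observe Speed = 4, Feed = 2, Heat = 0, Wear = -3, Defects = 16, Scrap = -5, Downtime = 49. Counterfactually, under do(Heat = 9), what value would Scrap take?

-1

The intervention breaks the incoming arrows to Heat: Heat <- max(Speed, Feed) - 4 no longer applies, and Heat = 9.
Scrap = min(Speed, Heat) - 5  [with Speed=4, Heat=9]  = -1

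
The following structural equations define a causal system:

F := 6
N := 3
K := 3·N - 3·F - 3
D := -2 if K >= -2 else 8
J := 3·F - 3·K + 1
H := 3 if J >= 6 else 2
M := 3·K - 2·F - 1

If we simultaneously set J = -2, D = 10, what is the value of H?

2

Setting J = -2, D = 10 by intervention discards those variables' equations.
H = 3 if J >= 6 else 2  [with J=-2]  = 2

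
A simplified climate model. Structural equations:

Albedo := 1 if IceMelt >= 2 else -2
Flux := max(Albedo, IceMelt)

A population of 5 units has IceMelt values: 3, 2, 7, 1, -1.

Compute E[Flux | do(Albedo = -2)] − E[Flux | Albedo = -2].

2.4

Under do(Albedo=-2), Albedo's equation is replaced by Albedo=-2 for every unit. Per-unit Flux: 3, 2, 7, 1, -1. Mean = 2.4.
Observing Albedo=-2 restricts to units where Albedo's equation naturally yields -2: IceMelt ∈ {1, -1}. In that subpopulation Flux = 1, -1, mean 0.
Difference = 2.4 − 0 = 2.4.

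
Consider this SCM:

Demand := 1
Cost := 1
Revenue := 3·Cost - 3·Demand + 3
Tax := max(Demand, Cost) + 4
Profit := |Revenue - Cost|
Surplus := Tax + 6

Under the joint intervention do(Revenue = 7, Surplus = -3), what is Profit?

The joint intervention fixes Revenue = 7, Surplus = -3, removing each variable's own equation.
Profit = |Revenue - Cost|  [with Revenue=7, Cost=1]  = 6

6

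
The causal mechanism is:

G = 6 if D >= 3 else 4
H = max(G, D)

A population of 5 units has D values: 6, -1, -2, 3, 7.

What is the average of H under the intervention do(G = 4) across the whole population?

5

The intervention sets G=4 in all 5 units regardless of D. Recomputing H per unit gives 6, 4, 4, 4, 7; average 5.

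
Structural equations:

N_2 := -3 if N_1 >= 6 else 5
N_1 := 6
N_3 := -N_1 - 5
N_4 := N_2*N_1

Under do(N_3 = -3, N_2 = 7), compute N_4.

42

The joint intervention fixes N_3 = -3, N_2 = 7, removing each variable's own equation.
N_4 = N_2*N_1  [with N_2=7, N_1=6]  = 42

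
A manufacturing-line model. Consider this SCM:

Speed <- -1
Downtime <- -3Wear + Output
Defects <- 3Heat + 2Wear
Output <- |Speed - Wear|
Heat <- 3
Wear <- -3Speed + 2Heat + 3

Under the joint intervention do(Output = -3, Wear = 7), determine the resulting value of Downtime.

-24

The joint intervention fixes Output = -3, Wear = 7, removing each variable's own equation.
Downtime = -3Wear + Output  [with Wear=7, Output=-3]  = -24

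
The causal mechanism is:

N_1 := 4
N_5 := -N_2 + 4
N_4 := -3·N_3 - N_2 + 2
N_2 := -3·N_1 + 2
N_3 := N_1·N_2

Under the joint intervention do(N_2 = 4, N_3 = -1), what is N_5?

Under do(N_2 = 4, N_3 = -1), each intervened variable's structural equation is replaced by its fixed value.
N_5 = -N_2 + 4  [with N_2=4]  = 0

0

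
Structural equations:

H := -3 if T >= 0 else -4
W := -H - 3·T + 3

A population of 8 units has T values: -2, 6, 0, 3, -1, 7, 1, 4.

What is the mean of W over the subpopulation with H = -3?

-4.5

Conditioning on H=-3 selects the 6 unit(s) with T ∈ {6, 0, 3, 7, 1, 4}. Their W values: -12, 6, -3, -15, 3, -6. Mean = -4.5.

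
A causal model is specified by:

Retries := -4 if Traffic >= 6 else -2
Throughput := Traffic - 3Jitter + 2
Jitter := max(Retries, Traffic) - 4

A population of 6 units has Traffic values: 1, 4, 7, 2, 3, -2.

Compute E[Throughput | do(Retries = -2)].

Every unit gets Retries=-2 under the intervention. Throughput values become 12, 6, 0, 10, 8, 18; E[Throughput|do(Retries=-2)] = 9.

9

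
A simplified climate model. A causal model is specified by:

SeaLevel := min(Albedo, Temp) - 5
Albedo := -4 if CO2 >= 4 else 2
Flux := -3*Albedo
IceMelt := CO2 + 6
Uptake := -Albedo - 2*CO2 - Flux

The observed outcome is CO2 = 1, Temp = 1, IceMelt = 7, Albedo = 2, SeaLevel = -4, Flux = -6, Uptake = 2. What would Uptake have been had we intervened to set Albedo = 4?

The intervention breaks the incoming arrows to Albedo: Albedo := -4 if CO2 >= 4 else 2 no longer applies, and Albedo = 4.
Flux = -3*Albedo  [with Albedo=4]  = -12
Uptake = -Albedo - 2*CO2 - Flux  [with Albedo=4, CO2=1, Flux=-12]  = 6

6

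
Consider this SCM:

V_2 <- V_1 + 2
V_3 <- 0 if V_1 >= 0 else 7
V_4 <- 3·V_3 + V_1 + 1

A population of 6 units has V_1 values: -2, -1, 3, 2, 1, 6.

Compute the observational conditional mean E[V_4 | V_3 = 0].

4

E[V_4|V_3=0] averages over only the 4 units with V_3=0 (V_1 = 3, 2, 1, 6): V_4 = 4, 3, 2, 7, mean 4.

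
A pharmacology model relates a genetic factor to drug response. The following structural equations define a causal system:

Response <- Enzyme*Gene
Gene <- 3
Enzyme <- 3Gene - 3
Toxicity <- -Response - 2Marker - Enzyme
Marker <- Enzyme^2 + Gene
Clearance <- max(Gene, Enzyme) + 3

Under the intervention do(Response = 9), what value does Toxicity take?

-93

Intervening sets Response = 9 and removes its equation (Response <- Enzyme*Gene).
Enzyme = 3Gene - 3  [with Gene=3]  = 6
Marker = Enzyme^2 + Gene  [with Enzyme=6, Gene=3]  = 39
Toxicity = -Response - 2Marker - Enzyme  [with Response=9, Marker=39, Enzyme=6]  = -93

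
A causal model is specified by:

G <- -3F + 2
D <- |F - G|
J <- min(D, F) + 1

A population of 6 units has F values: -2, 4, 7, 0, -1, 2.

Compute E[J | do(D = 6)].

2.5

Under do(D=6), D's equation is replaced by D=6 for every unit. Per-unit J: -1, 5, 7, 1, 0, 3. Mean = 2.5.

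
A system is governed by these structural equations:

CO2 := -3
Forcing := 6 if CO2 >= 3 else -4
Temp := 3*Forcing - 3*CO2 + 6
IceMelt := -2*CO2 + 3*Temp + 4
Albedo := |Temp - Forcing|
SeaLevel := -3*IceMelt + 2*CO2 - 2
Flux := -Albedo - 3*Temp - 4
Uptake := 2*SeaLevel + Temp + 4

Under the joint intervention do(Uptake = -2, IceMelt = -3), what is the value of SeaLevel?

1

The joint intervention fixes Uptake = -2, IceMelt = -3, removing each variable's own equation.
SeaLevel = -3*IceMelt + 2*CO2 - 2  [with IceMelt=-3, CO2=-3]  = 1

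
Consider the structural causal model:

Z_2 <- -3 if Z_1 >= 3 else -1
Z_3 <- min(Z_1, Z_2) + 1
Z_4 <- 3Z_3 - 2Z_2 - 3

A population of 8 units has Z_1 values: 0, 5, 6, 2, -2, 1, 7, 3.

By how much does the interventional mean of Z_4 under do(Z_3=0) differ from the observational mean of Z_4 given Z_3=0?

do(Z_3=0) breaks Z_3's dependence on Z_1. With Z_3=0 fixed, Z_4 across the units is -1, 3, 3, -1, -1, -1, 3, 3, mean 1.
E[Z_4|Z_3=0] averages over only the 3 units with Z_3=0 (Z_1 = 0, 2, 1): Z_4 = -1, -1, -1, mean -1.
Difference = 1 − (-1) = 2.

2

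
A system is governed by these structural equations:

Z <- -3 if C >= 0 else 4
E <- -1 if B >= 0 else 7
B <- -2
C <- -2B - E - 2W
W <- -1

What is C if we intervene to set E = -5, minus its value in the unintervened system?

12

The intervention breaks the incoming arrows to E: E <- -1 if B >= 0 else 7 no longer applies, and E = -5.
C = -2B - E - 2W  [with B=-2, E=-5, W=-1]  = 11
Without intervention: E = -1 if B >= 0 else 7  [with B=-2]  = 7; C = -2B - E - 2W  [with B=-2, E=7, W=-1]  = -1.
Change = 11 − (-1) = 12.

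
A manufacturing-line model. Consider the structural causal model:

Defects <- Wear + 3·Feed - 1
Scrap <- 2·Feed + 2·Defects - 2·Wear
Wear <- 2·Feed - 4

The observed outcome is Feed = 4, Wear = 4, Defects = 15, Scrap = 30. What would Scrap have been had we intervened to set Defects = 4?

8

The intervention breaks the incoming arrows to Defects: Defects <- Wear + 3·Feed - 1 no longer applies, and Defects = 4.
Wear = 2·Feed - 4  [with Feed=4]  = 4
Scrap = 2·Feed + 2·Defects - 2·Wear  [with Feed=4, Defects=4, Wear=4]  = 8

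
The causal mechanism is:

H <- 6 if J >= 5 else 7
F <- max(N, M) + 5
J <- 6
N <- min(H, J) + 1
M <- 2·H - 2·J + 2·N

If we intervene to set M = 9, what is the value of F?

Intervening sets M = 9 and removes its equation (M <- 2·H - 2·J + 2·N).
H = 6 if J >= 5 else 7  [with J=6]  = 6
N = min(H, J) + 1  [with H=6, J=6]  = 7
F = max(N, M) + 5  [with N=7, M=9]  = 14

14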